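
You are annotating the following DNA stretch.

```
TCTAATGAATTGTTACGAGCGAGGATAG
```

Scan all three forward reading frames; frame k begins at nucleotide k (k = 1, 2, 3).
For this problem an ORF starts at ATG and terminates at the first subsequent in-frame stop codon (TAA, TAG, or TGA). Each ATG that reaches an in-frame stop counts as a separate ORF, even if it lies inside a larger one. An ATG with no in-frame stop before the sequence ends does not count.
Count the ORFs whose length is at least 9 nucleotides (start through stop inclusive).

Frame 1: TCT AAT GAA TTG TTA CGA GCG AGG ATA — no ATG→stop ORF.
Frame 2: CTA ATG AAT TGT TAC GAG CGA GGA TAG — ATG at 5, stop TAG at 26 → 24 nt.
Frame 3: TAA TGA ATT GTT ACG AGC GAG GAT — no ATG→stop ORF.
ORFs ≥ 9 nucleotides: frame 2 5–28 (24 nucleotides). Count = 1.

1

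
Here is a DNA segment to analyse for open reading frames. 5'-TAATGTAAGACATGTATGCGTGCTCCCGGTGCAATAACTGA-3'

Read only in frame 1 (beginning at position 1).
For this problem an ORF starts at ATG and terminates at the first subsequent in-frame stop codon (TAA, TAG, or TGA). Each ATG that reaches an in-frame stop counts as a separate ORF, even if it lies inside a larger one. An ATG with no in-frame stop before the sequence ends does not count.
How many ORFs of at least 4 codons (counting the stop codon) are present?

Frame 1: TAA TGT AAG ACA TGT ATG CGT GCT CCC GGT GCA ATA ACT — no ATG→stop ORF.
No ORF reaches 4 codons. Count = 0.

0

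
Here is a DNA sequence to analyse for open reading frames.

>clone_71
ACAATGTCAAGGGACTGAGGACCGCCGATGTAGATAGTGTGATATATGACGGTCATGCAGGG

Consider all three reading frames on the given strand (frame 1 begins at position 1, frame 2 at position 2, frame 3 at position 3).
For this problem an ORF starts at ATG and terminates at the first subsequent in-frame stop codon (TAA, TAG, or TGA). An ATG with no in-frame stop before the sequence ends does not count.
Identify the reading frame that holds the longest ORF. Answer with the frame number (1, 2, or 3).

Frame 1: ACA ATG TCA AGG GAC TGA GGA CCG CCG ATG TAG ATA GTG TGA TAT ATG ACG GTC ATG CAG — ATG at 4, stop TGA at 16 → 15 nt; ATG at 28, stop TAG at 31 → 6 nt.
Frame 2: CAA TGT CAA GGG ACT GAG GAC CGC CGA TGT AGA TAG TGT GAT ATA TGA CGG TCA TGC AGG — no ATG→stop ORF.
Frame 3: AAT GTC AAG GGA CTG AGG ACC GCC GAT GTA GAT AGT GTG ATA TAT GAC GGT CAT GCA GGG — no ATG→stop ORF.
Longest ORF is 15 nt in frame 1 (positions 4–18).

1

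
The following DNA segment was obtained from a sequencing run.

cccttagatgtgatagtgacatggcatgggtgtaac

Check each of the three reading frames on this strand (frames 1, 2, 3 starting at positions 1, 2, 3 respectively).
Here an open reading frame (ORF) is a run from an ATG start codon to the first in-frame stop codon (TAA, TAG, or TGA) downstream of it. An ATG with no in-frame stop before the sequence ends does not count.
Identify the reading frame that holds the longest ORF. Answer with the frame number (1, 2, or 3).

3

Frame 1: CCC TTA GAT GTG ATA GTG ACA TGG CAT GGG TGT AAC — no ATG→stop ORF.
Frame 2: CCT TAG ATG TGA TAG TGA CAT GGC ATG GGT GTA — ATG at 8, stop TGA at 11 → 6 nt.
Frame 3: CTT AGA TGT GAT AGT GAC ATG GCA TGG GTG TAA — ATG at 21, stop TAA at 33 → 15 nt.
Longest ORF is 15 nt in frame 3 (positions 21–35).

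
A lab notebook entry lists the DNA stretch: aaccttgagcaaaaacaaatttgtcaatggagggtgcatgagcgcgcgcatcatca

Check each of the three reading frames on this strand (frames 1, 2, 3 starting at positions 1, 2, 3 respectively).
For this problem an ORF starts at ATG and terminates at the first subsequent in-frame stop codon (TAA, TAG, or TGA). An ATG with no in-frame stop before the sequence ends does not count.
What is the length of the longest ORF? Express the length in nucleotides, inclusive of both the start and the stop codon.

Frame 1: AAC CTT GAG CAA AAA CAA ATT TGT CAA TGG AGG GTG CAT GAG CGC GCG CAT CAT — no ATG→stop ORF.
Frame 2: ACC TTG AGC AAA AAC AAA TTT GTC AAT GGA GGG TGC ATG AGC GCG CGC ATC ATC — no ATG→stop ORF.
Frame 3: CCT TGA GCA AAA ACA AAT TTG TCA ATG GAG GGT GCA TGA GCG CGC GCA TCA TCA — ATG at 27, stop TGA at 39 → 15 nt.
Longest: frame 3, positions 27–41, 15 nt = 5 codons = 4 aa. → 15 nucleotides.

15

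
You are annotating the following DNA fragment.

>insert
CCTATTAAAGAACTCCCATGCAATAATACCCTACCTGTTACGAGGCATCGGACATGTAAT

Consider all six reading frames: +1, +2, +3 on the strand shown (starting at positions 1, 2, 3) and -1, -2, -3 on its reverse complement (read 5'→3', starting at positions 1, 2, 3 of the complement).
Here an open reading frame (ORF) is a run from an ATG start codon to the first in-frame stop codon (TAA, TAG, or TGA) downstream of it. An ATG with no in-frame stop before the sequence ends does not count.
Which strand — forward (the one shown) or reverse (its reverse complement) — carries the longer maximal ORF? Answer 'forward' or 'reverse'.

Reverse complement (5'→3'): ATTACATGTCCGATGCCTCGTAACAGGTAGGGTATTATTGCATGGGAGTTCTTTAATAGG
Frame +1: CCT ATT AAA GAA CTC CCA TGC AAT AAT ACC CTA CCT GTT ACG AGG CAT CGG ACA TGT AAT — no ATG→stop ORF.
Frame +2: CTA TTA AAG AAC TCC CAT GCA ATA ATA CCC TAC CTG TTA CGA GGC ATC GGA CAT GTA — no ATG→stop ORF.
Frame +3: TAT TAA AGA ACT CCC ATG CAA TAA TAC CCT ACC TGT TAC GAG GCA TCG GAC ATG TAA — ATG at 18, stop TAA at 24 → 9 nt; ATG at 54, stop TAA at 57 → 6 nt.
Frame -1: ATT ACA TGT CCG ATG CCT CGT AAC AGG TAG GGT ATT ATT GCA TGG GAG TTC TTT AAT AGG — ATG at 13, stop TAG at 28 → 18 nt.
Frame -2: TTA CAT GTC CGA TGC CTC GTA ACA GGT AGG GTA TTA TTG CAT GGG AGT TCT TTA ATA — no ATG→stop ORF.
Frame -3: TAC ATG TCC GAT GCC TCG TAA CAG GTA GGG TAT TAT TGC ATG GGA GTT CTT TAA TAG — ATG at 6, stop TAA at 21 → 18 nt; ATG at 42, stop TAA at 54 → 15 nt.
Forward-strand max 9 nt; reverse-strand max 18 nt. The reverse strand has the longer ORF.

reverse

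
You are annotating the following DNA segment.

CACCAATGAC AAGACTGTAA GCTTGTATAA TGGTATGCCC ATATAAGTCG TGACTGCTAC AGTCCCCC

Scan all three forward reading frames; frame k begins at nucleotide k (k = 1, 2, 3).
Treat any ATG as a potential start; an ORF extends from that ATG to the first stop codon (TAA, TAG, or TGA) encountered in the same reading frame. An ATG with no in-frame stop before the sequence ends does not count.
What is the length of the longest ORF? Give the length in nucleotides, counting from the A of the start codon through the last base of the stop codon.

Frame 1: CAC CAA TGA CAA GAC TGT AAG CTT GTA TAA TGG TAT GCC CAT ATA AGT CGT GAC TGC TAC AGT CCC — no ATG→stop ORF.
Frame 2: ACC AAT GAC AAG ACT GTA AGC TTG TAT AAT GGT ATG CCC ATA TAA GTC GTG ACT GCT ACA GTC CCC — ATG at 35, stop TAA at 44 → 12 nt.
Frame 3: CCA ATG ACA AGA CTG TAA GCT TGT ATA ATG GTA TGC CCA TAT AAG TCG TGA CTG CTA CAG TCC CCC — ATG at 6, stop TAA at 18 → 15 nt; ATG at 30, stop TGA at 51 → 24 nt.
Longest: frame 3, positions 30–53, 24 nt = 8 codons = 7 aa. → 24 nucleotides.

24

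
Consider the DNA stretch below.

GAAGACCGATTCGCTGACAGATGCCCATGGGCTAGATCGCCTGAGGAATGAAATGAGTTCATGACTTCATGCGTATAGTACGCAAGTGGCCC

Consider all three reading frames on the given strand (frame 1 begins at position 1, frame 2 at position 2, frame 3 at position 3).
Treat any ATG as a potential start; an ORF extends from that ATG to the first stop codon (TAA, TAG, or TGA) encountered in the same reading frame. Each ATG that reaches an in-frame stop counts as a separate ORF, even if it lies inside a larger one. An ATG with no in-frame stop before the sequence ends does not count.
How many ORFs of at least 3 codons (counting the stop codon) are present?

Frame 1: GAA GAC CGA TTC GCT GAC AGA TGC CCA TGG GCT AGA TCG CCT GAG GAA TGA AAT GAG TTC ATG ACT TCA TGC GTA TAG TAC GCA AGT GGC — ATG at 61, stop TAG at 76 → 18 nt.
Frame 2: AAG ACC GAT TCG CTG ACA GAT GCC CAT GGG CTA GAT CGC CTG AGG AAT GAA ATG AGT TCA TGA CTT CAT GCG TAT AGT ACG CAA GTG GCC — ATG at 53, stop TGA at 62 → 12 nt.
Frame 3: AGA CCG ATT CGC TGA CAG ATG CCC ATG GGC TAG ATC GCC TGA GGA ATG AAA TGA GTT CAT GAC TTC ATG CGT ATA GTA CGC AAG TGG CCC — ATG at 21, stop TAG at 33 → 15 nt; ATG at 27, stop TAG at 33 → 9 nt; ATG at 48, stop TGA at 54 → 9 nt.
ORFs ≥ 3 codons: frame 1 61–78 (6 codons), frame 2 53–64 (4 codons), frame 3 21–35 (5 codons), frame 3 27–35 (3 codons), frame 3 48–56 (3 codons). Count = 5.

5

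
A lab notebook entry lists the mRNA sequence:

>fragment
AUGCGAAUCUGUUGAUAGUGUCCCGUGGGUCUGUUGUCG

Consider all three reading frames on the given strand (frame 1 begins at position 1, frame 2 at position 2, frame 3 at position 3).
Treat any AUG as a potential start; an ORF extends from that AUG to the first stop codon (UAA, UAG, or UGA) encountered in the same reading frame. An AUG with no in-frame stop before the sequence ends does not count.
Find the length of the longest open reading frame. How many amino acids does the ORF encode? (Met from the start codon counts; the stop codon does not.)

Frame 1: AUG CGA AUC UGU UGA UAG UGU CCC GUG GGU CUG UUG UCG — AUG at 1, stop UGA at 13 → 15 nt.
Frame 2: UGC GAA UCU GUU GAU AGU GUC CCG UGG GUC UGU UGU — no AUG→stop ORF.
Frame 3: GCG AAU CUG UUG AUA GUG UCC CGU GGG UCU GUU GUC — no AUG→stop ORF.
Longest: frame 1, positions 1–15, 15 nt = 5 codons = 4 aa. → 4 amino acids.

4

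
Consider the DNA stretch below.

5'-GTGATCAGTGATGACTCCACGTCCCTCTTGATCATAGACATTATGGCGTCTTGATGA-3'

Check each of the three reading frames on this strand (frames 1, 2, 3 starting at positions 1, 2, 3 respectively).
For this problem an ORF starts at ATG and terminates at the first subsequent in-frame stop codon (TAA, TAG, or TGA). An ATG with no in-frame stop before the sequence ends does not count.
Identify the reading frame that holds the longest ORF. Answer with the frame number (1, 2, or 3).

Frame 1: GTG ATC AGT GAT GAC TCC ACG TCC CTC TTG ATC ATA GAC ATT ATG GCG TCT TGA TGA — ATG at 43, stop TGA at 52 → 12 nt.
Frame 2: TGA TCA GTG ATG ACT CCA CGT CCC TCT TGA TCA TAG ACA TTA TGG CGT CTT GAT — ATG at 11, stop TGA at 29 → 21 nt.
Frame 3: GAT CAG TGA TGA CTC CAC GTC CCT CTT GAT CAT AGA CAT TAT GGC GTC TTG ATG — no ATG→stop ORF.
Longest ORF is 21 nt in frame 2 (positions 11–31).

2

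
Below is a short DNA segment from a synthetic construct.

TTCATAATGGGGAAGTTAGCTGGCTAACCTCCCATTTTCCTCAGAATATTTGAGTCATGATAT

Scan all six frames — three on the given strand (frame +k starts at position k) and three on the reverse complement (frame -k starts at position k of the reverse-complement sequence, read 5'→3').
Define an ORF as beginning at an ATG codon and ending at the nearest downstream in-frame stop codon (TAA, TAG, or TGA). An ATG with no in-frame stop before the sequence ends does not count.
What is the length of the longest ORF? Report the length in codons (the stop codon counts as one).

Reverse complement (5'→3'): ATATCATGACTCAAATATTCTGAGGAAAATGGGAGGTTAGCCAGCTAACTTCCCCATTATGAA
Frame +1: TTC ATA ATG GGG AAG TTA GCT GGC TAA CCT CCC ATT TTC CTC AGA ATA TTT GAG TCA TGA TAT — ATG at 7, stop TAA at 25 → 21 nt.
Frame +2: TCA TAA TGG GGA AGT TAG CTG GCT AAC CTC CCA TTT TCC TCA GAA TAT TTG AGT CAT GAT — no ATG→stop ORF.
Frame +3: CAT AAT GGG GAA GTT AGC TGG CTA ACC TCC CAT TTT CCT CAG AAT ATT TGA GTC ATG ATA — no ATG→stop ORF.
Frame -1: ATA TCA TGA CTC AAA TAT TCT GAG GAA AAT GGG AGG TTA GCC AGC TAA CTT CCC CAT TAT GAA — no ATG→stop ORF.
Frame -2: TAT CAT GAC TCA AAT ATT CTG AGG AAA ATG GGA GGT TAG CCA GCT AAC TTC CCC ATT ATG — ATG at 29, stop TAG at 38 → 12 nt.
Frame -3: ATC ATG ACT CAA ATA TTC TGA GGA AAA TGG GAG GTT AGC CAG CTA ACT TCC CCA TTA TGA — ATG at 6, stop TGA at 21 → 18 nt.
Longest: frame +1, positions 7–27, 21 nt = 7 codons = 6 aa. → 7 codons.

7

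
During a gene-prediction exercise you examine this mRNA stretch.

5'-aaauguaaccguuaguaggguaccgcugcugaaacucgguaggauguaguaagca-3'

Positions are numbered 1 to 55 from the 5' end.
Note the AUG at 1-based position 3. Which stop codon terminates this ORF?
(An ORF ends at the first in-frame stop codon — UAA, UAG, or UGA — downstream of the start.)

Codons from position 3: AUG (3–5), UAA (6–8).
The first in-frame stop codon is UAA.

UAA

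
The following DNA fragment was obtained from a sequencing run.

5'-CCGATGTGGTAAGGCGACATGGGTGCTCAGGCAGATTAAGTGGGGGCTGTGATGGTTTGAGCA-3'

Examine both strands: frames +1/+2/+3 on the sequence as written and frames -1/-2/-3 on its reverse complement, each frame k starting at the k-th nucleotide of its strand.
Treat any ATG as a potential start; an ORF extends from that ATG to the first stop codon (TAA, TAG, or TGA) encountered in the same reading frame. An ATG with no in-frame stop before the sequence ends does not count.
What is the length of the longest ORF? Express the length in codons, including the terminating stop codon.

7

Reverse complement (5'→3'): TGCTCAAACCATCACAGCCCCCACTTAATCTGCCTGAGCACCCATGTCGCCTTACCACATCGG
Frame +1: CCG ATG TGG TAA GGC GAC ATG GGT GCT CAG GCA GAT TAA GTG GGG GCT GTG ATG GTT TGA GCA — ATG at 4, stop TAA at 10 → 9 nt; ATG at 19, stop TAA at 37 → 21 nt; ATG at 52, stop TGA at 58 → 9 nt.
Frame +2: CGA TGT GGT AAG GCG ACA TGG GTG CTC AGG CAG ATT AAG TGG GGG CTG TGA TGG TTT GAG — no ATG→stop ORF.
Frame +3: GAT GTG GTA AGG CGA CAT GGG TGC TCA GGC AGA TTA AGT GGG GGC TGT GAT GGT TTG AGC — no ATG→stop ORF.
Frame -1: TGC TCA AAC CAT CAC AGC CCC CAC TTA ATC TGC CTG AGC ACC CAT GTC GCC TTA CCA CAT CGG — no ATG→stop ORF.
Frame -2: GCT CAA ACC ATC ACA GCC CCC ACT TAA TCT GCC TGA GCA CCC ATG TCG CCT TAC CAC ATC — no ATG→stop ORF.
Frame -3: CTC AAA CCA TCA CAG CCC CCA CTT AAT CTG CCT GAG CAC CCA TGT CGC CTT ACC ACA TCG — no ATG→stop ORF.
Longest: frame +1, positions 19–39, 21 nt = 7 codons = 6 aa. → 7 codons.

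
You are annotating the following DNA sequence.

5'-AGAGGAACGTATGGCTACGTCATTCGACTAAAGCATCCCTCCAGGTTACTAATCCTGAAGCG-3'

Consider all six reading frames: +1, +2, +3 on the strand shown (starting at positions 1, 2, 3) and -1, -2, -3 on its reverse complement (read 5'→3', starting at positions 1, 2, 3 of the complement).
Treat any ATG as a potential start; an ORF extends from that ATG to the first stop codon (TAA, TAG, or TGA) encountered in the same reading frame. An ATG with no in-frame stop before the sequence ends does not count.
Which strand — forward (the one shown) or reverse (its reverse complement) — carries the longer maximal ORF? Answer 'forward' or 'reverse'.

Reverse complement (5'→3'): CGCTTCAGGATTAGTAACCTGGAGGGATGCTTTAGTCGAATGACGTAGCCATACGTTCCTCT
Frame +1: AGA GGA ACG TAT GGC TAC GTC ATT CGA CTA AAG CAT CCC TCC AGG TTA CTA ATC CTG AAG — no ATG→stop ORF.
Frame +2: GAG GAA CGT ATG GCT ACG TCA TTC GAC TAA AGC ATC CCT CCA GGT TAC TAA TCC TGA AGC — ATG at 11, stop TAA at 29 → 21 nt.
Frame +3: AGG AAC GTA TGG CTA CGT CAT TCG ACT AAA GCA TCC CTC CAG GTT ACT AAT CCT GAA GCG — no ATG→stop ORF.
Frame -1: CGC TTC AGG ATT AGT AAC CTG GAG GGA TGC TTT AGT CGA ATG ACG TAG CCA TAC GTT CCT — ATG at 40, stop TAG at 46 → 9 nt.
Frame -2: GCT TCA GGA TTA GTA ACC TGG AGG GAT GCT TTA GTC GAA TGA CGT AGC CAT ACG TTC CTC — no ATG→stop ORF.
Frame -3: CTT CAG GAT TAG TAA CCT GGA GGG ATG CTT TAG TCG AAT GAC GTA GCC ATA CGT TCC TCT — ATG at 27, stop TAG at 33 → 9 nt.
Forward-strand max 21 nt; reverse-strand max 9 nt. The forward strand has the longer ORF.

forward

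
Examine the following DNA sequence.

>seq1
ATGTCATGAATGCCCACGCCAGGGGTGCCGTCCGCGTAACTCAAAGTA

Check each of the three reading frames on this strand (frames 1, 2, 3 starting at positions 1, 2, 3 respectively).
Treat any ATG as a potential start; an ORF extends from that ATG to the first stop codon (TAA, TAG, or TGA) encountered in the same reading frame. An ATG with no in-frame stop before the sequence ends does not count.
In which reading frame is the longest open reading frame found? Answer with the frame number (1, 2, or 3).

1

Frame 1: ATG TCA TGA ATG CCC ACG CCA GGG GTG CCG TCC GCG TAA CTC AAA GTA — ATG at 1, stop TGA at 7 → 9 nt; ATG at 10, stop TAA at 37 → 30 nt.
Frame 2: TGT CAT GAA TGC CCA CGC CAG GGG TGC CGT CCG CGT AAC TCA AAG — no ATG→stop ORF.
Frame 3: GTC ATG AAT GCC CAC GCC AGG GGT GCC GTC CGC GTA ACT CAA AGT — no ATG→stop ORF.
Longest ORF is 30 nt in frame 1 (positions 10–39).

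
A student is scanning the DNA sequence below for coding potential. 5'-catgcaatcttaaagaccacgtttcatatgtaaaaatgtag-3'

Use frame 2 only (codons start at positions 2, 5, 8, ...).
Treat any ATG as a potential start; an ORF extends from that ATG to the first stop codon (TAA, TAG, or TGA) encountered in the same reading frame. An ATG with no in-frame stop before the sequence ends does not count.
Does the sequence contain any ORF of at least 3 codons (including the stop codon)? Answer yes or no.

Frame 2: ATG CAA TCT TAA AGA CCA CGT TTC ATA TGT AAA AAT GTA — ATG at 2, stop TAA at 11 → 12 nt.
Frame 2 has an ORF of 4 codons (positions 2–13) ≥ 3, so yes.

yes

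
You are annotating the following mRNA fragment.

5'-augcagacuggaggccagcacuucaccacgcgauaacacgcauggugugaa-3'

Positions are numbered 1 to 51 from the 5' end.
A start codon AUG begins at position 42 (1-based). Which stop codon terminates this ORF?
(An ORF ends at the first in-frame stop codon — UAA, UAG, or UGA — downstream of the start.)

UGA

Codons from position 42: AUG (42–44), GUG (45–47), UGA (48–50).
The first in-frame stop codon is UGA.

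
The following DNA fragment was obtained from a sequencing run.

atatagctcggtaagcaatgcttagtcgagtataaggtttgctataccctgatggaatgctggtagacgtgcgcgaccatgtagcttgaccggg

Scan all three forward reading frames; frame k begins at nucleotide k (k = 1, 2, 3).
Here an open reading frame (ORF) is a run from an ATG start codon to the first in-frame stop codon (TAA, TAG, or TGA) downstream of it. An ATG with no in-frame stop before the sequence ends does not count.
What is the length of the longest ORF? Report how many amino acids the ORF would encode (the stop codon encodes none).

Frame 1: ATA TAG CTC GGT AAG CAA TGC TTA GTC GAG TAT AAG GTT TGC TAT ACC CTG ATG GAA TGC TGG TAG ACG TGC GCG ACC ATG TAG CTT GAC CGG — ATG at 52, stop TAG at 64 → 15 nt; ATG at 79, stop TAG at 82 → 6 nt.
Frame 2: TAT AGC TCG GTA AGC AAT GCT TAG TCG AGT ATA AGG TTT GCT ATA CCC TGA TGG AAT GCT GGT AGA CGT GCG CGA CCA TGT AGC TTG ACC GGG — no ATG→stop ORF.
Frame 3: ATA GCT CGG TAA GCA ATG CTT AGT CGA GTA TAA GGT TTG CTA TAC CCT GAT GGA ATG CTG GTA GAC GTG CGC GAC CAT GTA GCT TGA CCG — ATG at 18, stop TAA at 33 → 18 nt; ATG at 57, stop TGA at 87 → 33 nt.
Longest: frame 3, positions 57–89, 33 nt = 11 codons = 10 aa. → 10 amino acids.

10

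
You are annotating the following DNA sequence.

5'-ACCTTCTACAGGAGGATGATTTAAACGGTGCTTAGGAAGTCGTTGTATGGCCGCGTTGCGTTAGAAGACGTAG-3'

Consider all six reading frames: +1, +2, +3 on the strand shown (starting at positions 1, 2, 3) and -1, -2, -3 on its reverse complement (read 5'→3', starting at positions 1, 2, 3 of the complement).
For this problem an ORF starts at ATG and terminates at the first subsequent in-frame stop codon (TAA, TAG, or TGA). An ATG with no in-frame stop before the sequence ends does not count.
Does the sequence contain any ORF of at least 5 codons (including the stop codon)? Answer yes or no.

Reverse complement (5'→3'): CTACGTCTTCTAACGCAACGCGGCCATACAACGACTTCCTAAGCACCGTTTAAATCATCCTCCTGTAGAAGGT
Frame +1: ACC TTC TAC AGG AGG ATG ATT TAA ACG GTG CTT AGG AAG TCG TTG TAT GGC CGC GTT GCG TTA GAA GAC GTA — ATG at 16, stop TAA at 22 → 9 nt.
Frame +2: CCT TCT ACA GGA GGA TGA TTT AAA CGG TGC TTA GGA AGT CGT TGT ATG GCC GCG TTG CGT TAG AAG ACG TAG — ATG at 47, stop TAG at 62 → 18 nt.
Frame +3: CTT CTA CAG GAG GAT GAT TTA AAC GGT GCT TAG GAA GTC GTT GTA TGG CCG CGT TGC GTT AGA AGA CGT — no ATG→stop ORF.
Frame -1: CTA CGT CTT CTA ACG CAA CGC GGC CAT ACA ACG ACT TCC TAA GCA CCG TTT AAA TCA TCC TCC TGT AGA AGG — no ATG→stop ORF.
Frame -2: TAC GTC TTC TAA CGC AAC GCG GCC ATA CAA CGA CTT CCT AAG CAC CGT TTA AAT CAT CCT CCT GTA GAA GGT — no ATG→stop ORF.
Frame -3: ACG TCT TCT AAC GCA ACG CGG CCA TAC AAC GAC TTC CTA AGC ACC GTT TAA ATC ATC CTC CTG TAG AAG — no ATG→stop ORF.
Frame +2 has an ORF of 6 codons (positions 47–64) ≥ 5, so yes.

yes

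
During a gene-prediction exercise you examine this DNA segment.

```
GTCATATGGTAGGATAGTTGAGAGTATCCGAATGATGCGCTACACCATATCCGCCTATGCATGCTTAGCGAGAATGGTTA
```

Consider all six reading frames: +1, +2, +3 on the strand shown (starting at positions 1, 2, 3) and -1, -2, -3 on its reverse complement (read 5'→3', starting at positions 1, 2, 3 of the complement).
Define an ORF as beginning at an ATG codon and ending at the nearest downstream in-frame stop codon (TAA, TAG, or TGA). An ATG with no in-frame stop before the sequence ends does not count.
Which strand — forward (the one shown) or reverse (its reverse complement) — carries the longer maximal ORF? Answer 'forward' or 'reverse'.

Reverse complement (5'→3'): TAACCATTCTCGCTAAGCATGCATAGGCGGATATGGTGTAGCGCATCATTCGGATACTCTCAACTATCCTACCATATGAC
Frame +1: GTC ATA TGG TAG GAT AGT TGA GAG TAT CCG AAT GAT GCG CTA CAC CAT ATC CGC CTA TGC ATG CTT AGC GAG AAT GGT — no ATG→stop ORF.
Frame +2: TCA TAT GGT AGG ATA GTT GAG AGT ATC CGA ATG ATG CGC TAC ACC ATA TCC GCC TAT GCA TGC TTA GCG AGA ATG GTT — no ATG→stop ORF.
Frame +3: CAT ATG GTA GGA TAG TTG AGA GTA TCC GAA TGA TGC GCT ACA CCA TAT CCG CCT ATG CAT GCT TAG CGA GAA TGG TTA — ATG at 6, stop TAG at 15 → 12 nt; ATG at 57, stop TAG at 66 → 12 nt.
Frame -1: TAA CCA TTC TCG CTA AGC ATG CAT AGG CGG ATA TGG TGT AGC GCA TCA TTC GGA TAC TCT CAA CTA TCC TAC CAT ATG — no ATG→stop ORF.
Frame -2: AAC CAT TCT CGC TAA GCA TGC ATA GGC GGA TAT GGT GTA GCG CAT CAT TCG GAT ACT CTC AAC TAT CCT ACC ATA TGA — no ATG→stop ORF.
Frame -3: ACC ATT CTC GCT AAG CAT GCA TAG GCG GAT ATG GTG TAG CGC ATC ATT CGG ATA CTC TCA ACT ATC CTA CCA TAT GAC — ATG at 33, stop TAG at 39 → 9 nt.
Forward-strand max 12 nt; reverse-strand max 9 nt. The forward strand has the longer ORF.

forward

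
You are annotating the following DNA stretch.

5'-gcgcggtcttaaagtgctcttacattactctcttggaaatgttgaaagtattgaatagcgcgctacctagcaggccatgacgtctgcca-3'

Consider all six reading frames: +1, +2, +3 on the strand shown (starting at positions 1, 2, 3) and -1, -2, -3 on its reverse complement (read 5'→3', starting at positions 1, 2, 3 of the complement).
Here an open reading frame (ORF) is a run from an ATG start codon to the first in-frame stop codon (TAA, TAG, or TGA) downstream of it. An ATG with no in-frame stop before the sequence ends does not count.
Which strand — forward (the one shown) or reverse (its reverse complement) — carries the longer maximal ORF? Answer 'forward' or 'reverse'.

Reverse complement (5'→3'): TGGCAGACGTCATGGCCTGCTAGGTAGCGCGCTATTCAATACTTTCAACATTTCCAAGAGAGTAATGTAAGAGCACTTTAAGACCGCGC
Frame +1: GCG CGG TCT TAA AGT GCT CTT ACA TTA CTC TCT TGG AAA TGT TGA AAG TAT TGA ATA GCG CGC TAC CTA GCA GGC CAT GAC GTC TGC — no ATG→stop ORF.
Frame +2: CGC GGT CTT AAA GTG CTC TTA CAT TAC TCT CTT GGA AAT GTT GAA AGT ATT GAA TAG CGC GCT ACC TAG CAG GCC ATG ACG TCT GCC — no ATG→stop ORF.
Frame +3: GCG GTC TTA AAG TGC TCT TAC ATT ACT CTC TTG GAA ATG TTG AAA GTA TTG AAT AGC GCG CTA CCT AGC AGG CCA TGA CGT CTG CCA — ATG at 39, stop TGA at 78 → 42 nt.
Frame -1: TGG CAG ACG TCA TGG CCT GCT AGG TAG CGC GCT ATT CAA TAC TTT CAA CAT TTC CAA GAG AGT AAT GTA AGA GCA CTT TAA GAC CGC — no ATG→stop ORF.
Frame -2: GGC AGA CGT CAT GGC CTG CTA GGT AGC GCG CTA TTC AAT ACT TTC AAC ATT TCC AAG AGA GTA ATG TAA GAG CAC TTT AAG ACC GCG — ATG at 65, stop TAA at 68 → 6 nt.
Frame -3: GCA GAC GTC ATG GCC TGC TAG GTA GCG CGC TAT TCA ATA CTT TCA ACA TTT CCA AGA GAG TAA TGT AAG AGC ACT TTA AGA CCG CGC — ATG at 12, stop TAG at 21 → 12 nt.
Forward-strand max 42 nt; reverse-strand max 12 nt. The forward strand has the longer ORF.

forward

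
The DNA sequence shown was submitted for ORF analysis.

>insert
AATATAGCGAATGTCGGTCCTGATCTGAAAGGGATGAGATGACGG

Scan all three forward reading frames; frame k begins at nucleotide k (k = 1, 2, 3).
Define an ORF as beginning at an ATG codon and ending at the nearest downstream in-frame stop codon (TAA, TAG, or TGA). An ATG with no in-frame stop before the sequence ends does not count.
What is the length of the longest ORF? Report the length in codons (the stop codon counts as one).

6

Frame 1: AAT ATA GCG AAT GTC GGT CCT GAT CTG AAA GGG ATG AGA TGA CGG — ATG at 34, stop TGA at 40 → 9 nt.
Frame 2: ATA TAG CGA ATG TCG GTC CTG ATC TGA AAG GGA TGA GAT GAC — ATG at 11, stop TGA at 26 → 18 nt.
Frame 3: TAT AGC GAA TGT CGG TCC TGA TCT GAA AGG GAT GAG ATG ACG — no ATG→stop ORF.
Longest: frame 2, positions 11–28, 18 nt = 6 codons = 5 aa. → 6 codons.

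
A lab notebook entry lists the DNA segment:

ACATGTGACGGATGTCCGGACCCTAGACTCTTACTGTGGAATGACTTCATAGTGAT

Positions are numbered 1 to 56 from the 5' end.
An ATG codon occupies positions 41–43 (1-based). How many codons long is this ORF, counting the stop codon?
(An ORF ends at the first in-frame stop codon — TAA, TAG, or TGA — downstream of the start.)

4

Codons from position 41: ATG (41–43), ACT (44–46), TCA (47–49), TAG (50–52).
TAG is the first in-frame stop; that's 4 codons including the stop.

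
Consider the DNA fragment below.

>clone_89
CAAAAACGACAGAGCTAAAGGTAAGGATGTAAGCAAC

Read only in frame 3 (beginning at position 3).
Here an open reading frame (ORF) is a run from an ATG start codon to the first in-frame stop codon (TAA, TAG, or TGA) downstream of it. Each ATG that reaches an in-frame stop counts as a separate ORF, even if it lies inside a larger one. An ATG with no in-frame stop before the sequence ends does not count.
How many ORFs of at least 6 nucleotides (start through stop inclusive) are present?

1

Frame 3: AAA ACG ACA GAG CTA AAG GTA AGG ATG TAA GCA — ATG at 27, stop TAA at 30 → 6 nt.
ORFs ≥ 6 nucleotides: frame 3 27–32 (6 nucleotides). Count = 1.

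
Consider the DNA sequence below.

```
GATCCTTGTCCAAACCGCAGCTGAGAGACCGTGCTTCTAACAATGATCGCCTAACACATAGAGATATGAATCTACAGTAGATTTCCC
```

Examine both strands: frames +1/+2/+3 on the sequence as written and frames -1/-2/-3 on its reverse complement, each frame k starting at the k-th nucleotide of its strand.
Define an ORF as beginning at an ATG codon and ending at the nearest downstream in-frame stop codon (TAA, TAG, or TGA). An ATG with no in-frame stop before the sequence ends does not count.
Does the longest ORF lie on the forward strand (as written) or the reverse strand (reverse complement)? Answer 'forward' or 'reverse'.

forward

Reverse complement (5'→3'): GGGAAATCTACTGTAGATTCATATCTCTATGTGTTAGGCGATCATTGTTAGAAGCACGGTCTCTCAGCTGCGGTTTGGACAAGGATC
Frame +1: GAT CCT TGT CCA AAC CGC AGC TGA GAG ACC GTG CTT CTA ACA ATG ATC GCC TAA CAC ATA GAG ATA TGA ATC TAC AGT AGA TTT CCC — ATG at 43, stop TAA at 52 → 12 nt.
Frame +2: ATC CTT GTC CAA ACC GCA GCT GAG AGA CCG TGC TTC TAA CAA TGA TCG CCT AAC ACA TAG AGA TAT GAA TCT ACA GTA GAT TTC — no ATG→stop ORF.
Frame +3: TCC TTG TCC AAA CCG CAG CTG AGA GAC CGT GCT TCT AAC AAT GAT CGC CTA ACA CAT AGA GAT ATG AAT CTA CAG TAG ATT TCC — ATG at 66, stop TAG at 78 → 15 nt.
Frame -1: GGG AAA TCT ACT GTA GAT TCA TAT CTC TAT GTG TTA GGC GAT CAT TGT TAG AAG CAC GGT CTC TCA GCT GCG GTT TGG ACA AGG ATC — no ATG→stop ORF.
Frame -2: GGA AAT CTA CTG TAG ATT CAT ATC TCT ATG TGT TAG GCG ATC ATT GTT AGA AGC ACG GTC TCT CAG CTG CGG TTT GGA CAA GGA — ATG at 29, stop TAG at 35 → 9 nt.
Frame -3: GAA ATC TAC TGT AGA TTC ATA TCT CTA TGT GTT AGG CGA TCA TTG TTA GAA GCA CGG TCT CTC AGC TGC GGT TTG GAC AAG GAT — no ATG→stop ORF.
Forward-strand max 15 nt; reverse-strand max 9 nt. The forward strand has the longer ORF.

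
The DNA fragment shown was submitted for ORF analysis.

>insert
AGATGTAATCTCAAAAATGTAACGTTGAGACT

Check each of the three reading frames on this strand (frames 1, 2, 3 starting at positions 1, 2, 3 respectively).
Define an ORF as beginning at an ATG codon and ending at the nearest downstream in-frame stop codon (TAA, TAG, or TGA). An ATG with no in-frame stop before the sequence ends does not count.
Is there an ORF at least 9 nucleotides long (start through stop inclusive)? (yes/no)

Frame 1: AGA TGT AAT CTC AAA AAT GTA ACG TTG AGA — no ATG→stop ORF.
Frame 2: GAT GTA ATC TCA AAA ATG TAA CGT TGA GAC — ATG at 17, stop TAA at 20 → 6 nt.
Frame 3: ATG TAA TCT CAA AAA TGT AAC GTT GAG ACT — ATG at 3, stop TAA at 6 → 6 nt.
Largest ORF found is 6 nucleotides < 9, so no.

no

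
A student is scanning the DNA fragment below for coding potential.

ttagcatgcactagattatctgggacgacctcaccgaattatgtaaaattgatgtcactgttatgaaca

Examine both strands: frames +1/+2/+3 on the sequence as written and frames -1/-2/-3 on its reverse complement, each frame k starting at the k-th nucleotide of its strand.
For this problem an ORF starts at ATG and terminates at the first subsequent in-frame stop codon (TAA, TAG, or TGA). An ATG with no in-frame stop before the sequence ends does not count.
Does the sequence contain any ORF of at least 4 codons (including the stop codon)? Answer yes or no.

Reverse complement (5'→3'): TGTTCATAACAGTGACATCAATTTTACATAATTCGGTGAGGTCGTCCCAGATAATCTAGTGCATGCTAA
Frame +1: TTA GCA TGC ACT AGA TTA TCT GGG ACG ACC TCA CCG AAT TAT GTA AAA TTG ATG TCA CTG TTA TGA ACA — ATG at 52, stop TGA at 64 → 15 nt.
Frame +2: TAG CAT GCA CTA GAT TAT CTG GGA CGA CCT CAC CGA ATT ATG TAA AAT TGA TGT CAC TGT TAT GAA — ATG at 41, stop TAA at 44 → 6 nt.
Frame +3: AGC ATG CAC TAG ATT ATC TGG GAC GAC CTC ACC GAA TTA TGT AAA ATT GAT GTC ACT GTT ATG AAC — ATG at 6, stop TAG at 12 → 9 nt.
Frame -1: TGT TCA TAA CAG TGA CAT CAA TTT TAC ATA ATT CGG TGA GGT CGT CCC AGA TAA TCT AGT GCA TGC TAA — no ATG→stop ORF.
Frame -2: GTT CAT AAC AGT GAC ATC AAT TTT ACA TAA TTC GGT GAG GTC GTC CCA GAT AAT CTA GTG CAT GCT — no ATG→stop ORF.
Frame -3: TTC ATA ACA GTG ACA TCA ATT TTA CAT AAT TCG GTG AGG TCG TCC CAG ATA ATC TAG TGC ATG CTA — no ATG→stop ORF.
Frame +1 has an ORF of 5 codons (positions 52–66) ≥ 4, so yes.

yes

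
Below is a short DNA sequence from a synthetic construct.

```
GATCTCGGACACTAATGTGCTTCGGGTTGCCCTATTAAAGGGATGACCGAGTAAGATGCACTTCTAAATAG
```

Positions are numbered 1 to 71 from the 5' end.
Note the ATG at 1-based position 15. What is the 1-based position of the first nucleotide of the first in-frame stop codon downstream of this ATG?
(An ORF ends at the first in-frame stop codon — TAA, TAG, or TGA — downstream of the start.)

36

Codons from position 15: ATG (15–17), TGC (18–20), TTC (21–23), GGG (24–26), TTG (27–29), CCC (30–32), TAT (33–35), TAA (36–38).
TAA is a stop codon; it begins at position 36.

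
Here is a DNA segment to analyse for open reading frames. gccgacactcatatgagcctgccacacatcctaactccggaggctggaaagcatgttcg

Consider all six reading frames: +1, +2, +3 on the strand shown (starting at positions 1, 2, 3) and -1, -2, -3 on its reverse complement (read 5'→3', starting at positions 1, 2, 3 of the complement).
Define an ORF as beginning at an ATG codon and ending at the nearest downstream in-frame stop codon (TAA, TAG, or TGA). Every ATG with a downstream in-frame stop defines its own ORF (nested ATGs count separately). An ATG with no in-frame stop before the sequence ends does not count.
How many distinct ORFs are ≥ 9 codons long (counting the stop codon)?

0

Reverse complement (5'→3'): CGAACATGCTTTCCAGCCTCCGGAGTTAGGATGTGTGGCAGGCTCATATGAGTGTCGGC
Frame +1: GCC GAC ACT CAT ATG AGC CTG CCA CAC ATC CTA ACT CCG GAG GCT GGA AAG CAT GTT — no ATG→stop ORF.
Frame +2: CCG ACA CTC ATA TGA GCC TGC CAC ACA TCC TAA CTC CGG AGG CTG GAA AGC ATG TTC — no ATG→stop ORF.
Frame +3: CGA CAC TCA TAT GAG CCT GCC ACA CAT CCT AAC TCC GGA GGC TGG AAA GCA TGT TCG — no ATG→stop ORF.
Frame -1: CGA ACA TGC TTT CCA GCC TCC GGA GTT AGG ATG TGT GGC AGG CTC ATA TGA GTG TCG — ATG at 31, stop TGA at 49 → 21 nt.
Frame -2: GAA CAT GCT TTC CAG CCT CCG GAG TTA GGA TGT GTG GCA GGC TCA TAT GAG TGT CGG — no ATG→stop ORF.
Frame -3: AAC ATG CTT TCC AGC CTC CGG AGT TAG GAT GTG TGG CAG GCT CAT ATG AGT GTC GGC — ATG at 6, stop TAG at 27 → 24 nt.
No ORF reaches 9 codons. Count = 0.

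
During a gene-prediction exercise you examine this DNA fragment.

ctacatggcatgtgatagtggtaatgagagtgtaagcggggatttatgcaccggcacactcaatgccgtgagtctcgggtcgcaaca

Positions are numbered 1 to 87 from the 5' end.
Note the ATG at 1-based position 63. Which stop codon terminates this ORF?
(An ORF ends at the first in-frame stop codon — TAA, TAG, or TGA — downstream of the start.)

Codons from position 63: ATG (63–65), CCG (66–68), TGA (69–71).
The first in-frame stop codon is TGA.

TGA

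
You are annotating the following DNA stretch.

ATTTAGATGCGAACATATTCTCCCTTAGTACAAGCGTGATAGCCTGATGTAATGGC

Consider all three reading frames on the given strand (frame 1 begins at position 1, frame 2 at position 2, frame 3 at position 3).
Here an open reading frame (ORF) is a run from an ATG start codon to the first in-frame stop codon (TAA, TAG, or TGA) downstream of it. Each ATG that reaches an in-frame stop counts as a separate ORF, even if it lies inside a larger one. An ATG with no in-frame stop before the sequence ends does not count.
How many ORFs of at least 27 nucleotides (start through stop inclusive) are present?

1

Frame 1: ATT TAG ATG CGA ACA TAT TCT CCC TTA GTA CAA GCG TGA TAG CCT GAT GTA ATG — ATG at 7, stop TGA at 37 → 33 nt.
Frame 2: TTT AGA TGC GAA CAT ATT CTC CCT TAG TAC AAG CGT GAT AGC CTG ATG TAA TGG — ATG at 47, stop TAA at 50 → 6 nt.
Frame 3: TTA GAT GCG AAC ATA TTC TCC CTT AGT ACA AGC GTG ATA GCC TGA TGT AAT GGC — no ATG→stop ORF.
ORFs ≥ 27 nucleotides: frame 1 7–39 (33 nucleotides). Count = 1.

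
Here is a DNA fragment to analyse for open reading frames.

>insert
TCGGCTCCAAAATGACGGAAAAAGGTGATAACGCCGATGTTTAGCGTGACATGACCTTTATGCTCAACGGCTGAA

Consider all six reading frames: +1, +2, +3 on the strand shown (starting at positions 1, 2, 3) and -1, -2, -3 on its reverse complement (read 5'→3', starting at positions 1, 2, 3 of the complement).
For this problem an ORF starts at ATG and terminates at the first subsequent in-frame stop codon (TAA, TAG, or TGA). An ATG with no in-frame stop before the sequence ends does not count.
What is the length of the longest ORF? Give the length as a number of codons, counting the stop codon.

Reverse complement (5'→3'): TTCAGCCGTTGAGCATAAAGGTCATGTCACGCTAAACATCGGCGTTATCACCTTTTTCCGTCATTTTGGAGCCGA
Frame +1: TCG GCT CCA AAA TGA CGG AAA AAG GTG ATA ACG CCG ATG TTT AGC GTG ACA TGA CCT TTA TGC TCA ACG GCT GAA — ATG at 37, stop TGA at 52 → 18 nt.
Frame +2: CGG CTC CAA AAT GAC GGA AAA AGG TGA TAA CGC CGA TGT TTA GCG TGA CAT GAC CTT TAT GCT CAA CGG CTG — no ATG→stop ORF.
Frame +3: GGC TCC AAA ATG ACG GAA AAA GGT GAT AAC GCC GAT GTT TAG CGT GAC ATG ACC TTT ATG CTC AAC GGC TGA — ATG at 12, stop TAG at 42 → 33 nt; ATG at 51, stop TGA at 72 → 24 nt; ATG at 60, stop TGA at 72 → 15 nt.
Frame -1: TTC AGC CGT TGA GCA TAA AGG TCA TGT CAC GCT AAA CAT CGG CGT TAT CAC CTT TTT CCG TCA TTT TGG AGC CGA — no ATG→stop ORF.
Frame -2: TCA GCC GTT GAG CAT AAA GGT CAT GTC ACG CTA AAC ATC GGC GTT ATC ACC TTT TTC CGT CAT TTT GGA GCC — no ATG→stop ORF.
Frame -3: CAG CCG TTG AGC ATA AAG GTC ATG TCA CGC TAA ACA TCG GCG TTA TCA CCT TTT TCC GTC ATT TTG GAG CCG — ATG at 24, stop TAA at 33 → 12 nt.
Longest: frame +3, positions 12–44, 33 nt = 11 codons = 10 aa. → 11 codons.

11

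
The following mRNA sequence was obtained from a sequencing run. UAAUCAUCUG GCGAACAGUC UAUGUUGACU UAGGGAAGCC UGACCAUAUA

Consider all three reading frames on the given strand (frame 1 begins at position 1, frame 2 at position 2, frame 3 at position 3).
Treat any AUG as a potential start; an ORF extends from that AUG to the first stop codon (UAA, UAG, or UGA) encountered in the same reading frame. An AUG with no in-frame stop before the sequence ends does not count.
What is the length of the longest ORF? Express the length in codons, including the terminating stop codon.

4

Frame 1: UAA UCA UCU GGC GAA CAG UCU AUG UUG ACU UAG GGA AGC CUG ACC AUA — AUG at 22, stop UAG at 31 → 12 nt.
Frame 2: AAU CAU CUG GCG AAC AGU CUA UGU UGA CUU AGG GAA GCC UGA CCA UAU — no AUG→stop ORF.
Frame 3: AUC AUC UGG CGA ACA GUC UAU GUU GAC UUA GGG AAG CCU GAC CAU AUA — no AUG→stop ORF.
Longest: frame 1, positions 22–33, 12 nt = 4 codons = 3 aa. → 4 codons.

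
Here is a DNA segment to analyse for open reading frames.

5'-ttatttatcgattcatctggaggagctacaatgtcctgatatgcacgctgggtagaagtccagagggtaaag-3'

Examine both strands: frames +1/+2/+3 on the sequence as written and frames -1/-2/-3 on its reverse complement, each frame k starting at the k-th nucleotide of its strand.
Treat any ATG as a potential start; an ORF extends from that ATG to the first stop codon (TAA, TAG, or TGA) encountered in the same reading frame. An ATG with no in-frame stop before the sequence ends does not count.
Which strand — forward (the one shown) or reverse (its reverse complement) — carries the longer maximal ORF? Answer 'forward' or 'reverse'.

Reverse complement (5'→3'): CTTTACCCTCTGGACTTCTACCCAGCGTGCATATCAGGACATTGTAGCTCCTCCAGATGAATCGATAAATAA
Frame +1: TTA TTT ATC GAT TCA TCT GGA GGA GCT ACA ATG TCC TGA TAT GCA CGC TGG GTA GAA GTC CAG AGG GTA AAG — ATG at 31, stop TGA at 37 → 9 nt.
Frame +2: TAT TTA TCG ATT CAT CTG GAG GAG CTA CAA TGT CCT GAT ATG CAC GCT GGG TAG AAG TCC AGA GGG TAA — ATG at 41, stop TAG at 53 → 15 nt.
Frame +3: ATT TAT CGA TTC ATC TGG AGG AGC TAC AAT GTC CTG ATA TGC ACG CTG GGT AGA AGT CCA GAG GGT AAA — no ATG→stop ORF.
Frame -1: CTT TAC CCT CTG GAC TTC TAC CCA GCG TGC ATA TCA GGA CAT TGT AGC TCC TCC AGA TGA ATC GAT AAA TAA — no ATG→stop ORF.
Frame -2: TTT ACC CTC TGG ACT TCT ACC CAG CGT GCA TAT CAG GAC ATT GTA GCT CCT CCA GAT GAA TCG ATA AAT — no ATG→stop ORF.
Frame -3: TTA CCC TCT GGA CTT CTA CCC AGC GTG CAT ATC AGG ACA TTG TAG CTC CTC CAG ATG AAT CGA TAA ATA — ATG at 57, stop TAA at 66 → 12 nt.
Forward-strand max 15 nt; reverse-strand max 12 nt. The forward strand has the longer ORF.

forward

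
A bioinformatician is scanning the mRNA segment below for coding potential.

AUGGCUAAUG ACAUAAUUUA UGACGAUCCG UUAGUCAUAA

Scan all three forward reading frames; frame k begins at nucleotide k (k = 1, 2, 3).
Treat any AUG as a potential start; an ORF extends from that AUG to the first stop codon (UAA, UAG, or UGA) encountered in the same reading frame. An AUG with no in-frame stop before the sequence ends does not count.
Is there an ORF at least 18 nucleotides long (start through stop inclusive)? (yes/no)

Frame 1: AUG GCU AAU GAC AUA AUU UAU GAC GAU CCG UUA GUC AUA — no AUG→stop ORF.
Frame 2: UGG CUA AUG ACA UAA UUU AUG ACG AUC CGU UAG UCA UAA — AUG at 8, stop UAA at 14 → 9 nt; AUG at 20, stop UAG at 32 → 15 nt.
Frame 3: GGC UAA UGA CAU AAU UUA UGA CGA UCC GUU AGU CAU — no AUG→stop ORF.
Largest ORF found is 15 nucleotides < 18, so no.

no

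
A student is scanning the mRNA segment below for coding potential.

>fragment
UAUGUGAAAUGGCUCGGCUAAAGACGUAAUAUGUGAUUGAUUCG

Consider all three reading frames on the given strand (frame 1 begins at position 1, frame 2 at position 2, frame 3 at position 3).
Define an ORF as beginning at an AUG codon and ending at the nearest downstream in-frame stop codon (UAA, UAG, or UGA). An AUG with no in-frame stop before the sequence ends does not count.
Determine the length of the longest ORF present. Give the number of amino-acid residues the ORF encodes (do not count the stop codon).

6

Frame 1: UAU GUG AAA UGG CUC GGC UAA AGA CGU AAU AUG UGA UUG AUU — AUG at 31, stop UGA at 34 → 6 nt.
Frame 2: AUG UGA AAU GGC UCG GCU AAA GAC GUA AUA UGU GAU UGA UUC — AUG at 2, stop UGA at 5 → 6 nt.
Frame 3: UGU GAA AUG GCU CGG CUA AAG ACG UAA UAU GUG AUU GAU UCG — AUG at 9, stop UAA at 27 → 21 nt.
Longest: frame 3, positions 9–29, 21 nt = 7 codons = 6 aa. → 6 amino acids.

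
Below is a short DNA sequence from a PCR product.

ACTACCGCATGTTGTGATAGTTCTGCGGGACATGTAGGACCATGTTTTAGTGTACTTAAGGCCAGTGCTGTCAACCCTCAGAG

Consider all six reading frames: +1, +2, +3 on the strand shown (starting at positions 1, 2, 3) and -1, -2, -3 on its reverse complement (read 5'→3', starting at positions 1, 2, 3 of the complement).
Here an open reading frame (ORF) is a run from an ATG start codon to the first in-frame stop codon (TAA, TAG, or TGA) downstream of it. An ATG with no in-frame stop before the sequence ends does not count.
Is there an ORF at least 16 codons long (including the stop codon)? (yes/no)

Reverse complement (5'→3'): CTCTGAGGGTTGACAGCACTGGCCTTAAGTACACTAAAACATGGTCCTACATGTCCCGCAGAACTATCACAACATGCGGTAGT
Frame +1: ACT ACC GCA TGT TGT GAT AGT TCT GCG GGA CAT GTA GGA CCA TGT TTT AGT GTA CTT AAG GCC AGT GCT GTC AAC CCT CAG — no ATG→stop ORF.
Frame +2: CTA CCG CAT GTT GTG ATA GTT CTG CGG GAC ATG TAG GAC CAT GTT TTA GTG TAC TTA AGG CCA GTG CTG TCA ACC CTC AGA — ATG at 32, stop TAG at 35 → 6 nt.
Frame +3: TAC CGC ATG TTG TGA TAG TTC TGC GGG ACA TGT AGG ACC ATG TTT TAG TGT ACT TAA GGC CAG TGC TGT CAA CCC TCA GAG — ATG at 9, stop TGA at 15 → 9 nt; ATG at 42, stop TAG at 48 → 9 nt.
Frame -1: CTC TGA GGG TTG ACA GCA CTG GCC TTA AGT ACA CTA AAA CAT GGT CCT ACA TGT CCC GCA GAA CTA TCA CAA CAT GCG GTA — no ATG→stop ORF.
Frame -2: TCT GAG GGT TGA CAG CAC TGG CCT TAA GTA CAC TAA AAC ATG GTC CTA CAT GTC CCG CAG AAC TAT CAC AAC ATG CGG TAG — ATG at 41, stop TAG at 80 → 42 nt; ATG at 74, stop TAG at 80 → 9 nt.
Frame -3: CTG AGG GTT GAC AGC ACT GGC CTT AAG TAC ACT AAA ACA TGG TCC TAC ATG TCC CGC AGA ACT ATC ACA ACA TGC GGT AGT — no ATG→stop ORF.
Largest ORF found is 14 codons < 16, so no.

no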